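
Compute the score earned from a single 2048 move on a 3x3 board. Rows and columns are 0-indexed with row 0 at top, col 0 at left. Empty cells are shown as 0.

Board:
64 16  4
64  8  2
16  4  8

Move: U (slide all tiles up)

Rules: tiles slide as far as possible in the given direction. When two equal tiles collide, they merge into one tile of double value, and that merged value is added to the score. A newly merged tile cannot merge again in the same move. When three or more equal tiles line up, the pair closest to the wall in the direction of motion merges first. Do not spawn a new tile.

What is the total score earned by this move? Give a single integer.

Slide up:
col 0: [64, 64, 16] -> [128, 16, 0]  score +128 (running 128)
col 1: [16, 8, 4] -> [16, 8, 4]  score +0 (running 128)
col 2: [4, 2, 8] -> [4, 2, 8]  score +0 (running 128)
Board after move:
128  16   4
 16   8   2
  0   4   8

Answer: 128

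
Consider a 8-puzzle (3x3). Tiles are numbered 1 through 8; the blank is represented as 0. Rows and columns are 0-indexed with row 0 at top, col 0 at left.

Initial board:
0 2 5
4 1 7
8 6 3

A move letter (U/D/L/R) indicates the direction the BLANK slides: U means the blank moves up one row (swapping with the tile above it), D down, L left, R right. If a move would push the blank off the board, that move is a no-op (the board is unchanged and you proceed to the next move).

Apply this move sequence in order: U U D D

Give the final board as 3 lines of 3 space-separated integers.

Answer: 4 2 5
8 1 7
0 6 3

Derivation:
After move 1 (U):
0 2 5
4 1 7
8 6 3

After move 2 (U):
0 2 5
4 1 7
8 6 3

After move 3 (D):
4 2 5
0 1 7
8 6 3

After move 4 (D):
4 2 5
8 1 7
0 6 3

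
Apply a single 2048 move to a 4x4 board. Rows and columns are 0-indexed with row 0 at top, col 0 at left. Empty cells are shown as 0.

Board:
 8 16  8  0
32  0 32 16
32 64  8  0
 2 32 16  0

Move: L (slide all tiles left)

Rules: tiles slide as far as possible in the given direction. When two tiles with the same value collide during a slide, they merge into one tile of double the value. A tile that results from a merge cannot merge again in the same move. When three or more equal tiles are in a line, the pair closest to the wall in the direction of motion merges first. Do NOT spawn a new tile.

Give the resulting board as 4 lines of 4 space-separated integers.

Answer:  8 16  8  0
64 16  0  0
32 64  8  0
 2 32 16  0

Derivation:
Slide left:
row 0: [8, 16, 8, 0] -> [8, 16, 8, 0]
row 1: [32, 0, 32, 16] -> [64, 16, 0, 0]
row 2: [32, 64, 8, 0] -> [32, 64, 8, 0]
row 3: [2, 32, 16, 0] -> [2, 32, 16, 0]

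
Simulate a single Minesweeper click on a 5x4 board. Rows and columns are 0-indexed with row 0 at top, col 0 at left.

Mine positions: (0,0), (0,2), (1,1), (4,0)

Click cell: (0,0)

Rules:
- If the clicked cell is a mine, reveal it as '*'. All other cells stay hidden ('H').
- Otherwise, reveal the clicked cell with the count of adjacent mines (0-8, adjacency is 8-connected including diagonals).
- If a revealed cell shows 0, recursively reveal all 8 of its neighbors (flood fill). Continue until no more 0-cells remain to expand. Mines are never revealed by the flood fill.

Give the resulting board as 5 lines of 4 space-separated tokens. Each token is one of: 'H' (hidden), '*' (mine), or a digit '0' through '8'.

* H H H
H H H H
H H H H
H H H H
H H H H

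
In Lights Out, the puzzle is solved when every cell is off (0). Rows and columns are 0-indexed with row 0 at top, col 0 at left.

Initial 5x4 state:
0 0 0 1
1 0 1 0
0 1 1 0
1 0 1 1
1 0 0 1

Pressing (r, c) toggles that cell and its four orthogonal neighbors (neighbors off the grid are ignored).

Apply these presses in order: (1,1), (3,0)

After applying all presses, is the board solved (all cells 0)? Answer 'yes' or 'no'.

After press 1 at (1,1):
0 1 0 1
0 1 0 0
0 0 1 0
1 0 1 1
1 0 0 1

After press 2 at (3,0):
0 1 0 1
0 1 0 0
1 0 1 0
0 1 1 1
0 0 0 1

Lights still on: 9

Answer: no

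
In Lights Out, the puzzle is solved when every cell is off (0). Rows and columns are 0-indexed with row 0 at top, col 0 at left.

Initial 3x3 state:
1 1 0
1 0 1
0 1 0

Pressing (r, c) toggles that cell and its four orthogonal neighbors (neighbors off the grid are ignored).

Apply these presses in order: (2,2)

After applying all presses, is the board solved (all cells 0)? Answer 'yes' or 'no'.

After press 1 at (2,2):
1 1 0
1 0 0
0 0 1

Lights still on: 4

Answer: no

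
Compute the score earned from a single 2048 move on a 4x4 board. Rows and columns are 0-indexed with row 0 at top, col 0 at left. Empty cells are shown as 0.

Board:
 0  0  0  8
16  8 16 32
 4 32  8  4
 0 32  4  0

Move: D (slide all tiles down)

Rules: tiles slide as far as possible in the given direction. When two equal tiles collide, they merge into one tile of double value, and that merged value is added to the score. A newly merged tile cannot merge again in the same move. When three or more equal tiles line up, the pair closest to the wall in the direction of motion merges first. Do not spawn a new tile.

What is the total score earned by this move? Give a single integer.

Slide down:
col 0: [0, 16, 4, 0] -> [0, 0, 16, 4]  score +0 (running 0)
col 1: [0, 8, 32, 32] -> [0, 0, 8, 64]  score +64 (running 64)
col 2: [0, 16, 8, 4] -> [0, 16, 8, 4]  score +0 (running 64)
col 3: [8, 32, 4, 0] -> [0, 8, 32, 4]  score +0 (running 64)
Board after move:
 0  0  0  0
 0  0 16  8
16  8  8 32
 4 64  4  4

Answer: 64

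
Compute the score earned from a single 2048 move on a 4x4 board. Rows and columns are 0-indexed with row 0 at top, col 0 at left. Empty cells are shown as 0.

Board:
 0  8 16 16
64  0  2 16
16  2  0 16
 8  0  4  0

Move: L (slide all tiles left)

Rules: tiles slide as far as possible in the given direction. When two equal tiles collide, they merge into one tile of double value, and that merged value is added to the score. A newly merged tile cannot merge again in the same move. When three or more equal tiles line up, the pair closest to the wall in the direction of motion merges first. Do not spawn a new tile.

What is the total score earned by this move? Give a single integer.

Answer: 32

Derivation:
Slide left:
row 0: [0, 8, 16, 16] -> [8, 32, 0, 0]  score +32 (running 32)
row 1: [64, 0, 2, 16] -> [64, 2, 16, 0]  score +0 (running 32)
row 2: [16, 2, 0, 16] -> [16, 2, 16, 0]  score +0 (running 32)
row 3: [8, 0, 4, 0] -> [8, 4, 0, 0]  score +0 (running 32)
Board after move:
 8 32  0  0
64  2 16  0
16  2 16  0
 8  4  0  0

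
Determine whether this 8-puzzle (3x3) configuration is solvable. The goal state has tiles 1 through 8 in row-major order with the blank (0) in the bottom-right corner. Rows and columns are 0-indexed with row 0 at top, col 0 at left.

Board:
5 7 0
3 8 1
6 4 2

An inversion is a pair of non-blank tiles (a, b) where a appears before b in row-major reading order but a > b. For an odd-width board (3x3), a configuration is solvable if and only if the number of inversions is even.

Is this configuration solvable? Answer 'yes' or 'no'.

Inversions (pairs i<j in row-major order where tile[i] > tile[j] > 0): 18
18 is even, so the puzzle is solvable.

Answer: yes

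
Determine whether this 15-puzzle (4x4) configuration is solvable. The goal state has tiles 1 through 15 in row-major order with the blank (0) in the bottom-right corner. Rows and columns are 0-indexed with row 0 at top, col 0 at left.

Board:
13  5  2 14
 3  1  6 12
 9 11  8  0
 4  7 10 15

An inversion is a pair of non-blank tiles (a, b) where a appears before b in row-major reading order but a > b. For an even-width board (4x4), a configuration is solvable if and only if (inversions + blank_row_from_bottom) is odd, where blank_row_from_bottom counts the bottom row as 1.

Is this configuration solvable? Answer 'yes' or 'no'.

Answer: no

Derivation:
Inversions: 44
Blank is in row 2 (0-indexed from top), which is row 2 counting from the bottom (bottom = 1).
44 + 2 = 46, which is even, so the puzzle is not solvable.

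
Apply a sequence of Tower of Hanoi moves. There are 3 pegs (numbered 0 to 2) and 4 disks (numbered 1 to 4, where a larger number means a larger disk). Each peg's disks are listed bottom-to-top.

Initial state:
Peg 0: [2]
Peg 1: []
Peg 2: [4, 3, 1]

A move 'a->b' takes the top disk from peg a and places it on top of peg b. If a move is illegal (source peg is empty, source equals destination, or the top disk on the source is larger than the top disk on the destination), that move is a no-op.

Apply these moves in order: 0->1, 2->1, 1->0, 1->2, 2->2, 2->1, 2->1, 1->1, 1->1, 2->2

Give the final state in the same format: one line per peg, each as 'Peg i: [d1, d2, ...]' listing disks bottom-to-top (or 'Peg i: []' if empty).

After move 1 (0->1):
Peg 0: []
Peg 1: [2]
Peg 2: [4, 3, 1]

After move 2 (2->1):
Peg 0: []
Peg 1: [2, 1]
Peg 2: [4, 3]

After move 3 (1->0):
Peg 0: [1]
Peg 1: [2]
Peg 2: [4, 3]

After move 4 (1->2):
Peg 0: [1]
Peg 1: []
Peg 2: [4, 3, 2]

After move 5 (2->2):
Peg 0: [1]
Peg 1: []
Peg 2: [4, 3, 2]

After move 6 (2->1):
Peg 0: [1]
Peg 1: [2]
Peg 2: [4, 3]

After move 7 (2->1):
Peg 0: [1]
Peg 1: [2]
Peg 2: [4, 3]

After move 8 (1->1):
Peg 0: [1]
Peg 1: [2]
Peg 2: [4, 3]

After move 9 (1->1):
Peg 0: [1]
Peg 1: [2]
Peg 2: [4, 3]

After move 10 (2->2):
Peg 0: [1]
Peg 1: [2]
Peg 2: [4, 3]

Answer: Peg 0: [1]
Peg 1: [2]
Peg 2: [4, 3]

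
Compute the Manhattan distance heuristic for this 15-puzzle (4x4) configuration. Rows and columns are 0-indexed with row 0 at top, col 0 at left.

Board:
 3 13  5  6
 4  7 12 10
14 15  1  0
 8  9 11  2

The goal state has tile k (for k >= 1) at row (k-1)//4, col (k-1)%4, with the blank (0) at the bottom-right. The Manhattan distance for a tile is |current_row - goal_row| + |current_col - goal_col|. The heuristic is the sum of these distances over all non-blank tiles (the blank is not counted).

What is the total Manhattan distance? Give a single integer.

Tile 3: (0,0)->(0,2) = 2
Tile 13: (0,1)->(3,0) = 4
Tile 5: (0,2)->(1,0) = 3
Tile 6: (0,3)->(1,1) = 3
Tile 4: (1,0)->(0,3) = 4
Tile 7: (1,1)->(1,2) = 1
Tile 12: (1,2)->(2,3) = 2
Tile 10: (1,3)->(2,1) = 3
Tile 14: (2,0)->(3,1) = 2
Tile 15: (2,1)->(3,2) = 2
Tile 1: (2,2)->(0,0) = 4
Tile 8: (3,0)->(1,3) = 5
Tile 9: (3,1)->(2,0) = 2
Tile 11: (3,2)->(2,2) = 1
Tile 2: (3,3)->(0,1) = 5
Sum: 2 + 4 + 3 + 3 + 4 + 1 + 2 + 3 + 2 + 2 + 4 + 5 + 2 + 1 + 5 = 43

Answer: 43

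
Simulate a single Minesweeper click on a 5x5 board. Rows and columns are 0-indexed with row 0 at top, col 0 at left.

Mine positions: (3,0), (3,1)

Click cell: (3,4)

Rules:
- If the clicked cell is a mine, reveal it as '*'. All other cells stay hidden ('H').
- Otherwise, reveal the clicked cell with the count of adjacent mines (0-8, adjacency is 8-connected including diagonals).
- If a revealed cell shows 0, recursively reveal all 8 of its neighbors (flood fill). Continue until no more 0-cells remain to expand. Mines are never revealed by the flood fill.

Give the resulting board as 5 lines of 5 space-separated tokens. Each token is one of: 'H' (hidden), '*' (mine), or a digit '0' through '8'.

0 0 0 0 0
0 0 0 0 0
2 2 1 0 0
H H 1 0 0
H H 1 0 0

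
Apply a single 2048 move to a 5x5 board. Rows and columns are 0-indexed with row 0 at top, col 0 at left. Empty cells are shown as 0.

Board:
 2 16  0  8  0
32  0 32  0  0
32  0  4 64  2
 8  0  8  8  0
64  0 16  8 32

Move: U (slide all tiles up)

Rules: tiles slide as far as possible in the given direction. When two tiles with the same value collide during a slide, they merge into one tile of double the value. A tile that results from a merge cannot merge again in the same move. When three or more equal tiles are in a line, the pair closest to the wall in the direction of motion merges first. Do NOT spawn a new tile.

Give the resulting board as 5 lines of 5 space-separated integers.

Slide up:
col 0: [2, 32, 32, 8, 64] -> [2, 64, 8, 64, 0]
col 1: [16, 0, 0, 0, 0] -> [16, 0, 0, 0, 0]
col 2: [0, 32, 4, 8, 16] -> [32, 4, 8, 16, 0]
col 3: [8, 0, 64, 8, 8] -> [8, 64, 16, 0, 0]
col 4: [0, 0, 2, 0, 32] -> [2, 32, 0, 0, 0]

Answer:  2 16 32  8  2
64  0  4 64 32
 8  0  8 16  0
64  0 16  0  0
 0  0  0  0  0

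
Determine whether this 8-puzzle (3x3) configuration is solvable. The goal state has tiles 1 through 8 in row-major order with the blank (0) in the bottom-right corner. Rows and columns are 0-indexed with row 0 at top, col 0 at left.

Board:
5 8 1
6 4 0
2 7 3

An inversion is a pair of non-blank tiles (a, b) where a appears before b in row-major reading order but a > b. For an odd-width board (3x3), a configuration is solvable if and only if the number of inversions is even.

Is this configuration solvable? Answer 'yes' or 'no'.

Inversions (pairs i<j in row-major order where tile[i] > tile[j] > 0): 16
16 is even, so the puzzle is solvable.

Answer: yes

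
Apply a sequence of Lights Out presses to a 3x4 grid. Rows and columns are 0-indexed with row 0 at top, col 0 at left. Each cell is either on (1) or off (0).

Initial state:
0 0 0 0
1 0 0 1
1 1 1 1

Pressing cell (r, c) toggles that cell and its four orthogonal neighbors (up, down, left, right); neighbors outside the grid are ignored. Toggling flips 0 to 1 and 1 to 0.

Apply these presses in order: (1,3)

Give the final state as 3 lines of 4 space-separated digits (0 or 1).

After press 1 at (1,3):
0 0 0 1
1 0 1 0
1 1 1 0

Answer: 0 0 0 1
1 0 1 0
1 1 1 0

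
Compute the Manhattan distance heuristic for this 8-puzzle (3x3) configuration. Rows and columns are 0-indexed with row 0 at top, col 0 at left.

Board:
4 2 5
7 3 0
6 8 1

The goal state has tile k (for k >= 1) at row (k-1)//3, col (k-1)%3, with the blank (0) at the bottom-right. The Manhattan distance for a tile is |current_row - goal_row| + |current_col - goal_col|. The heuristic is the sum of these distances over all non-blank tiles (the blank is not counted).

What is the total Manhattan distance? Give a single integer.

Answer: 13

Derivation:
Tile 4: at (0,0), goal (1,0), distance |0-1|+|0-0| = 1
Tile 2: at (0,1), goal (0,1), distance |0-0|+|1-1| = 0
Tile 5: at (0,2), goal (1,1), distance |0-1|+|2-1| = 2
Tile 7: at (1,0), goal (2,0), distance |1-2|+|0-0| = 1
Tile 3: at (1,1), goal (0,2), distance |1-0|+|1-2| = 2
Tile 6: at (2,0), goal (1,2), distance |2-1|+|0-2| = 3
Tile 8: at (2,1), goal (2,1), distance |2-2|+|1-1| = 0
Tile 1: at (2,2), goal (0,0), distance |2-0|+|2-0| = 4
Sum: 1 + 0 + 2 + 1 + 2 + 3 + 0 + 4 = 13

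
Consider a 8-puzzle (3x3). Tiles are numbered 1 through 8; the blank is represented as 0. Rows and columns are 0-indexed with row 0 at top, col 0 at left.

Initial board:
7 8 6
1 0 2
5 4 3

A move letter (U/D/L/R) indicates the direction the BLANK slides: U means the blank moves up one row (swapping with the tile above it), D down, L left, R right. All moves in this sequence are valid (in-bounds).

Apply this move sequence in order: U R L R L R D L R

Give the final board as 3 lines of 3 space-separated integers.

After move 1 (U):
7 0 6
1 8 2
5 4 3

After move 2 (R):
7 6 0
1 8 2
5 4 3

After move 3 (L):
7 0 6
1 8 2
5 4 3

After move 4 (R):
7 6 0
1 8 2
5 4 3

After move 5 (L):
7 0 6
1 8 2
5 4 3

After move 6 (R):
7 6 0
1 8 2
5 4 3

After move 7 (D):
7 6 2
1 8 0
5 4 3

After move 8 (L):
7 6 2
1 0 8
5 4 3

After move 9 (R):
7 6 2
1 8 0
5 4 3

Answer: 7 6 2
1 8 0
5 4 3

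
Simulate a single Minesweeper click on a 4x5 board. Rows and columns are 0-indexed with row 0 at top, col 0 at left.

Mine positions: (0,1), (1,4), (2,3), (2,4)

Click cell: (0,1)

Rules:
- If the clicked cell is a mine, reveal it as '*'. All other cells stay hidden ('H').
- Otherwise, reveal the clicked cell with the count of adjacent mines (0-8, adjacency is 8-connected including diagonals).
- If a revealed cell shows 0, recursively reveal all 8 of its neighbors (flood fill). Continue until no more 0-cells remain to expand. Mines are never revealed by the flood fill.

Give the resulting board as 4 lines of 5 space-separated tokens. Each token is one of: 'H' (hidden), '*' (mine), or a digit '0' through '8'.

H * H H H
H H H H H
H H H H H
H H H H H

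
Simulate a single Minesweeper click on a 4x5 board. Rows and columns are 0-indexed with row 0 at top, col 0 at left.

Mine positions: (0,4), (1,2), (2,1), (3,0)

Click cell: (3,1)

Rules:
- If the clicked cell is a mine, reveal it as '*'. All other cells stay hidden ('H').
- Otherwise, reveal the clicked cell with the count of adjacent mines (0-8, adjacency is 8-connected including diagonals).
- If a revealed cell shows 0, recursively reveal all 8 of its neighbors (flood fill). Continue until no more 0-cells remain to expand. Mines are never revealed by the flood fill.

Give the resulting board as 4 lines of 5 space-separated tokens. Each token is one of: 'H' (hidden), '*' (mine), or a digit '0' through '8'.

H H H H H
H H H H H
H H H H H
H 2 H H H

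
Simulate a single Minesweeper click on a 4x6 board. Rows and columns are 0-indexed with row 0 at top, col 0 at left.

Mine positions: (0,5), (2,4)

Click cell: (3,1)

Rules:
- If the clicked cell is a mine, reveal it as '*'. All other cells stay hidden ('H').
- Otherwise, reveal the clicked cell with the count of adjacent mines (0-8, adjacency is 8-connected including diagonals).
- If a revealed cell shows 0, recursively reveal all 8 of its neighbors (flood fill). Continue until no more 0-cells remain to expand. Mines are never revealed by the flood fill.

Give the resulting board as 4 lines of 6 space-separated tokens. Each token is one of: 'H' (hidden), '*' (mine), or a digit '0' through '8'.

0 0 0 0 1 H
0 0 0 1 2 H
0 0 0 1 H H
0 0 0 1 H H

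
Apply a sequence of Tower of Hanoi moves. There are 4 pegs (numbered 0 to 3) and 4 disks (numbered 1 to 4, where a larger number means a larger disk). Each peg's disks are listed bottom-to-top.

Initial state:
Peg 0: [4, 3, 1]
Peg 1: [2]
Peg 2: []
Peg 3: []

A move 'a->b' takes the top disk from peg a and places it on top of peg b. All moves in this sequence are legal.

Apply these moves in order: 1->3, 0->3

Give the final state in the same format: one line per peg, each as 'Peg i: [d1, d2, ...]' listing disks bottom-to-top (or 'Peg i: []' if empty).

Answer: Peg 0: [4, 3]
Peg 1: []
Peg 2: []
Peg 3: [2, 1]

Derivation:
After move 1 (1->3):
Peg 0: [4, 3, 1]
Peg 1: []
Peg 2: []
Peg 3: [2]

After move 2 (0->3):
Peg 0: [4, 3]
Peg 1: []
Peg 2: []
Peg 3: [2, 1]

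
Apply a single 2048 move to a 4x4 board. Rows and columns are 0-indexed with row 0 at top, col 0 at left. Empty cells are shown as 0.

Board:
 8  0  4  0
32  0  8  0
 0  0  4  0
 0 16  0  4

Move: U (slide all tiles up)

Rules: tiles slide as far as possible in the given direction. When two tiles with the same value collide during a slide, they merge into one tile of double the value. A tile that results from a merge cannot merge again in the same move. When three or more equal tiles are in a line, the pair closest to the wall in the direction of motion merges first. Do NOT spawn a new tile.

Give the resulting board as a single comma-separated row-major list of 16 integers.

Answer: 8, 16, 4, 4, 32, 0, 8, 0, 0, 0, 4, 0, 0, 0, 0, 0

Derivation:
Slide up:
col 0: [8, 32, 0, 0] -> [8, 32, 0, 0]
col 1: [0, 0, 0, 16] -> [16, 0, 0, 0]
col 2: [4, 8, 4, 0] -> [4, 8, 4, 0]
col 3: [0, 0, 0, 4] -> [4, 0, 0, 0]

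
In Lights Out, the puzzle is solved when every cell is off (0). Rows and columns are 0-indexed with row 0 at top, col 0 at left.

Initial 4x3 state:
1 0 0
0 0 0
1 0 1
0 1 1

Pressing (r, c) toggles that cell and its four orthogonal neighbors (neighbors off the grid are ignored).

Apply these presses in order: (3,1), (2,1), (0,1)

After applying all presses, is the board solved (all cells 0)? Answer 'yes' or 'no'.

Answer: no

Derivation:
After press 1 at (3,1):
1 0 0
0 0 0
1 1 1
1 0 0

After press 2 at (2,1):
1 0 0
0 1 0
0 0 0
1 1 0

After press 3 at (0,1):
0 1 1
0 0 0
0 0 0
1 1 0

Lights still on: 4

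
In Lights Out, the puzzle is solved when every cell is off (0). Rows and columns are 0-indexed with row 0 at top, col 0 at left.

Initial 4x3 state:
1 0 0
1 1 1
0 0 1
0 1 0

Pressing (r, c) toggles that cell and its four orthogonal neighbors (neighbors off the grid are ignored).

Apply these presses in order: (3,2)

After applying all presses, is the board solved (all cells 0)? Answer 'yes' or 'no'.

After press 1 at (3,2):
1 0 0
1 1 1
0 0 0
0 0 1

Lights still on: 5

Answer: no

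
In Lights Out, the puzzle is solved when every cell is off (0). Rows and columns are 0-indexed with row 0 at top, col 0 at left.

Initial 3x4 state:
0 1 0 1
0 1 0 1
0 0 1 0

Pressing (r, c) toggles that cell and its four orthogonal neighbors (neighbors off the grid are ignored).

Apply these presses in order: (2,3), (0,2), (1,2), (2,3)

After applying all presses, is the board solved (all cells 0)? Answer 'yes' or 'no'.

Answer: yes

Derivation:
After press 1 at (2,3):
0 1 0 1
0 1 0 0
0 0 0 1

After press 2 at (0,2):
0 0 1 0
0 1 1 0
0 0 0 1

After press 3 at (1,2):
0 0 0 0
0 0 0 1
0 0 1 1

After press 4 at (2,3):
0 0 0 0
0 0 0 0
0 0 0 0

Lights still on: 0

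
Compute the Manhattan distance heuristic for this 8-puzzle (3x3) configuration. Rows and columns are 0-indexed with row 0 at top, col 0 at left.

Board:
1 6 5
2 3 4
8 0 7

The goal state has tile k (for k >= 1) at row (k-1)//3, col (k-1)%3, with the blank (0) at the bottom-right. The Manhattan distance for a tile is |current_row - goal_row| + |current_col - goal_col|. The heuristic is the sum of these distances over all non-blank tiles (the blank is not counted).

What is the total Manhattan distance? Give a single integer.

Answer: 13

Derivation:
Tile 1: at (0,0), goal (0,0), distance |0-0|+|0-0| = 0
Tile 6: at (0,1), goal (1,2), distance |0-1|+|1-2| = 2
Tile 5: at (0,2), goal (1,1), distance |0-1|+|2-1| = 2
Tile 2: at (1,0), goal (0,1), distance |1-0|+|0-1| = 2
Tile 3: at (1,1), goal (0,2), distance |1-0|+|1-2| = 2
Tile 4: at (1,2), goal (1,0), distance |1-1|+|2-0| = 2
Tile 8: at (2,0), goal (2,1), distance |2-2|+|0-1| = 1
Tile 7: at (2,2), goal (2,0), distance |2-2|+|2-0| = 2
Sum: 0 + 2 + 2 + 2 + 2 + 2 + 1 + 2 = 13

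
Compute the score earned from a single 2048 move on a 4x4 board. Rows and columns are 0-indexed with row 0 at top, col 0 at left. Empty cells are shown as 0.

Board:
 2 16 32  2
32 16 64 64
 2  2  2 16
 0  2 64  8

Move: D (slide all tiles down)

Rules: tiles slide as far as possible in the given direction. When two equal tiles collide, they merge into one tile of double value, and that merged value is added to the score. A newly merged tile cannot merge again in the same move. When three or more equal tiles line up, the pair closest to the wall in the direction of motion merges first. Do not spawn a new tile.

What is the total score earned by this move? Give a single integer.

Answer: 36

Derivation:
Slide down:
col 0: [2, 32, 2, 0] -> [0, 2, 32, 2]  score +0 (running 0)
col 1: [16, 16, 2, 2] -> [0, 0, 32, 4]  score +36 (running 36)
col 2: [32, 64, 2, 64] -> [32, 64, 2, 64]  score +0 (running 36)
col 3: [2, 64, 16, 8] -> [2, 64, 16, 8]  score +0 (running 36)
Board after move:
 0  0 32  2
 2  0 64 64
32 32  2 16
 2  4 64  8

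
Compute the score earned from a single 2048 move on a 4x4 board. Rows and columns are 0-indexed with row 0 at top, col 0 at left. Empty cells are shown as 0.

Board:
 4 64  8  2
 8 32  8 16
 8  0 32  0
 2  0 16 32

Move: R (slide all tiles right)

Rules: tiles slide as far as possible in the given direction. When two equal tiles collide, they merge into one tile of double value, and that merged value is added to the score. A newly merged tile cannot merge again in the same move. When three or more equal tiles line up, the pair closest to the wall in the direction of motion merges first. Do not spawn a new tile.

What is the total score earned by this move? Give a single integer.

Answer: 0

Derivation:
Slide right:
row 0: [4, 64, 8, 2] -> [4, 64, 8, 2]  score +0 (running 0)
row 1: [8, 32, 8, 16] -> [8, 32, 8, 16]  score +0 (running 0)
row 2: [8, 0, 32, 0] -> [0, 0, 8, 32]  score +0 (running 0)
row 3: [2, 0, 16, 32] -> [0, 2, 16, 32]  score +0 (running 0)
Board after move:
 4 64  8  2
 8 32  8 16
 0  0  8 32
 0  2 16 32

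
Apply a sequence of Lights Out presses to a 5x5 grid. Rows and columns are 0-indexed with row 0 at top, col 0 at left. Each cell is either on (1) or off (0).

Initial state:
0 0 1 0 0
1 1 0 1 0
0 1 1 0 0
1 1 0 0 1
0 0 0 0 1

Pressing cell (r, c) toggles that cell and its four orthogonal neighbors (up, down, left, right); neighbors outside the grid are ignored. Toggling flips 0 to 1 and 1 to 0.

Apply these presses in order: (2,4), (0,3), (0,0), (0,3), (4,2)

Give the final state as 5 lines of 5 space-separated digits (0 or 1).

Answer: 1 1 1 0 0
0 1 0 1 1
0 1 1 1 1
1 1 1 0 0
0 1 1 1 1

Derivation:
After press 1 at (2,4):
0 0 1 0 0
1 1 0 1 1
0 1 1 1 1
1 1 0 0 0
0 0 0 0 1

After press 2 at (0,3):
0 0 0 1 1
1 1 0 0 1
0 1 1 1 1
1 1 0 0 0
0 0 0 0 1

After press 3 at (0,0):
1 1 0 1 1
0 1 0 0 1
0 1 1 1 1
1 1 0 0 0
0 0 0 0 1

After press 4 at (0,3):
1 1 1 0 0
0 1 0 1 1
0 1 1 1 1
1 1 0 0 0
0 0 0 0 1

After press 5 at (4,2):
1 1 1 0 0
0 1 0 1 1
0 1 1 1 1
1 1 1 0 0
0 1 1 1 1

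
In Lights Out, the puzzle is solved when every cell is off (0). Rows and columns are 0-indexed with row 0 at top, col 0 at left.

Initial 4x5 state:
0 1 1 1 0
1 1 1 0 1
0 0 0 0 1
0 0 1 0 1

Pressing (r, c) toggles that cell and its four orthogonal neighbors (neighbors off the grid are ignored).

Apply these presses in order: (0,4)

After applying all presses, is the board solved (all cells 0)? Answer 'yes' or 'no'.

Answer: no

Derivation:
After press 1 at (0,4):
0 1 1 0 1
1 1 1 0 0
0 0 0 0 1
0 0 1 0 1

Lights still on: 9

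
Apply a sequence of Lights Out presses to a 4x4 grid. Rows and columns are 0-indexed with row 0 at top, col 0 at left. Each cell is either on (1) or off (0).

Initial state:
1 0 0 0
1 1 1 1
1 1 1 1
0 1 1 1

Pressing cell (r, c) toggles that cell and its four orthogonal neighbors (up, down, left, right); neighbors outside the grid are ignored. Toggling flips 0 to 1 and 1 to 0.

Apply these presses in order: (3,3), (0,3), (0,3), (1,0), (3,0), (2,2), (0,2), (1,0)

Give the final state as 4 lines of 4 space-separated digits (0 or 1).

After press 1 at (3,3):
1 0 0 0
1 1 1 1
1 1 1 0
0 1 0 0

After press 2 at (0,3):
1 0 1 1
1 1 1 0
1 1 1 0
0 1 0 0

After press 3 at (0,3):
1 0 0 0
1 1 1 1
1 1 1 0
0 1 0 0

After press 4 at (1,0):
0 0 0 0
0 0 1 1
0 1 1 0
0 1 0 0

After press 5 at (3,0):
0 0 0 0
0 0 1 1
1 1 1 0
1 0 0 0

After press 6 at (2,2):
0 0 0 0
0 0 0 1
1 0 0 1
1 0 1 0

After press 7 at (0,2):
0 1 1 1
0 0 1 1
1 0 0 1
1 0 1 0

After press 8 at (1,0):
1 1 1 1
1 1 1 1
0 0 0 1
1 0 1 0

Answer: 1 1 1 1
1 1 1 1
0 0 0 1
1 0 1 0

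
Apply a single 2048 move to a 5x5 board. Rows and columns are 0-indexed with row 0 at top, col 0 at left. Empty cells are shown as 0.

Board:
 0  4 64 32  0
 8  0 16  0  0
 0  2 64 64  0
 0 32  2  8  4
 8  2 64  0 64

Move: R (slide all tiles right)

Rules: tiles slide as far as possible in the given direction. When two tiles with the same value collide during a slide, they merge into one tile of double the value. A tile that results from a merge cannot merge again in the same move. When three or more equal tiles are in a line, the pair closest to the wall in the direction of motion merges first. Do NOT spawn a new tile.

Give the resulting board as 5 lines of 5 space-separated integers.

Answer:   0   0   4  64  32
  0   0   0   8  16
  0   0   0   2 128
  0  32   2   8   4
  0   0   8   2 128

Derivation:
Slide right:
row 0: [0, 4, 64, 32, 0] -> [0, 0, 4, 64, 32]
row 1: [8, 0, 16, 0, 0] -> [0, 0, 0, 8, 16]
row 2: [0, 2, 64, 64, 0] -> [0, 0, 0, 2, 128]
row 3: [0, 32, 2, 8, 4] -> [0, 32, 2, 8, 4]
row 4: [8, 2, 64, 0, 64] -> [0, 0, 8, 2, 128]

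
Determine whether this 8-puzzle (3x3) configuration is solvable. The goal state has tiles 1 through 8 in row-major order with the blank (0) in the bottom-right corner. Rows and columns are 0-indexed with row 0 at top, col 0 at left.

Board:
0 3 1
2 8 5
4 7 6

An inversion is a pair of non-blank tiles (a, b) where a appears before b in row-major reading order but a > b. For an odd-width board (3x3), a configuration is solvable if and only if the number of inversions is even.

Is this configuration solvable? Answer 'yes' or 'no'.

Inversions (pairs i<j in row-major order where tile[i] > tile[j] > 0): 8
8 is even, so the puzzle is solvable.

Answer: yes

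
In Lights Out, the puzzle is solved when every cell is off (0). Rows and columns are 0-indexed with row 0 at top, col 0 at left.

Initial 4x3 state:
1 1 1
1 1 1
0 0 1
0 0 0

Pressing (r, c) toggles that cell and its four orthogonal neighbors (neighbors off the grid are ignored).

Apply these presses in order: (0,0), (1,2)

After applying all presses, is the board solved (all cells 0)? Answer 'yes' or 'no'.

After press 1 at (0,0):
0 0 1
0 1 1
0 0 1
0 0 0

After press 2 at (1,2):
0 0 0
0 0 0
0 0 0
0 0 0

Lights still on: 0

Answer: yes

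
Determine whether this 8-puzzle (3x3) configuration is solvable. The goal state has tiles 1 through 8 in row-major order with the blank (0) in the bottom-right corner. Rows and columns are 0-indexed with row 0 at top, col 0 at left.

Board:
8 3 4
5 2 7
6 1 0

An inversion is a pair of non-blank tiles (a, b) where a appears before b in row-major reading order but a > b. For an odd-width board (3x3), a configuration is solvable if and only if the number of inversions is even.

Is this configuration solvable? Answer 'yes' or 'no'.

Answer: no

Derivation:
Inversions (pairs i<j in row-major order where tile[i] > tile[j] > 0): 17
17 is odd, so the puzzle is not solvable.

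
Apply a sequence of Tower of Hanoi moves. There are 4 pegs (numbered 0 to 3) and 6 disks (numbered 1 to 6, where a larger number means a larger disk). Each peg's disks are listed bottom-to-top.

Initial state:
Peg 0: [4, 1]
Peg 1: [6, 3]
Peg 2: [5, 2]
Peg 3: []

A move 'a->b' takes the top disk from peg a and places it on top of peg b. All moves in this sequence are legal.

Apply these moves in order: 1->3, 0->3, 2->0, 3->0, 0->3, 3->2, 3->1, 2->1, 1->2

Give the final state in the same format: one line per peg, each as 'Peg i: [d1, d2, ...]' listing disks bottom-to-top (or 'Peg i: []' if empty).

After move 1 (1->3):
Peg 0: [4, 1]
Peg 1: [6]
Peg 2: [5, 2]
Peg 3: [3]

After move 2 (0->3):
Peg 0: [4]
Peg 1: [6]
Peg 2: [5, 2]
Peg 3: [3, 1]

After move 3 (2->0):
Peg 0: [4, 2]
Peg 1: [6]
Peg 2: [5]
Peg 3: [3, 1]

After move 4 (3->0):
Peg 0: [4, 2, 1]
Peg 1: [6]
Peg 2: [5]
Peg 3: [3]

After move 5 (0->3):
Peg 0: [4, 2]
Peg 1: [6]
Peg 2: [5]
Peg 3: [3, 1]

After move 6 (3->2):
Peg 0: [4, 2]
Peg 1: [6]
Peg 2: [5, 1]
Peg 3: [3]

After move 7 (3->1):
Peg 0: [4, 2]
Peg 1: [6, 3]
Peg 2: [5, 1]
Peg 3: []

After move 8 (2->1):
Peg 0: [4, 2]
Peg 1: [6, 3, 1]
Peg 2: [5]
Peg 3: []

After move 9 (1->2):
Peg 0: [4, 2]
Peg 1: [6, 3]
Peg 2: [5, 1]
Peg 3: []

Answer: Peg 0: [4, 2]
Peg 1: [6, 3]
Peg 2: [5, 1]
Peg 3: []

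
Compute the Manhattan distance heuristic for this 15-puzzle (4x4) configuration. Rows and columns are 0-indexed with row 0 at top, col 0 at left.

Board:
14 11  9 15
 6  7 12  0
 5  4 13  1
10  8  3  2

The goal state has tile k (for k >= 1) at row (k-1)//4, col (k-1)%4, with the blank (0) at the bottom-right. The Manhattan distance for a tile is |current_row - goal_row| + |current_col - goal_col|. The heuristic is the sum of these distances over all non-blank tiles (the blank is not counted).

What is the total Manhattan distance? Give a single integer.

Tile 14: (0,0)->(3,1) = 4
Tile 11: (0,1)->(2,2) = 3
Tile 9: (0,2)->(2,0) = 4
Tile 15: (0,3)->(3,2) = 4
Tile 6: (1,0)->(1,1) = 1
Tile 7: (1,1)->(1,2) = 1
Tile 12: (1,2)->(2,3) = 2
Tile 5: (2,0)->(1,0) = 1
Tile 4: (2,1)->(0,3) = 4
Tile 13: (2,2)->(3,0) = 3
Tile 1: (2,3)->(0,0) = 5
Tile 10: (3,0)->(2,1) = 2
Tile 8: (3,1)->(1,3) = 4
Tile 3: (3,2)->(0,2) = 3
Tile 2: (3,3)->(0,1) = 5
Sum: 4 + 3 + 4 + 4 + 1 + 1 + 2 + 1 + 4 + 3 + 5 + 2 + 4 + 3 + 5 = 46

Answer: 46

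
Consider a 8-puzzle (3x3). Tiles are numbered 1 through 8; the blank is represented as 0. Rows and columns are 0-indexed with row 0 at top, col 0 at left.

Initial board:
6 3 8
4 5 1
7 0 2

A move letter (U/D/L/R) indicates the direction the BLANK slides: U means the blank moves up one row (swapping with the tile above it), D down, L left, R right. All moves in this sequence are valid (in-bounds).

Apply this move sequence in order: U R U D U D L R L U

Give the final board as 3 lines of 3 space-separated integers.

After move 1 (U):
6 3 8
4 0 1
7 5 2

After move 2 (R):
6 3 8
4 1 0
7 5 2

After move 3 (U):
6 3 0
4 1 8
7 5 2

After move 4 (D):
6 3 8
4 1 0
7 5 2

After move 5 (U):
6 3 0
4 1 8
7 5 2

After move 6 (D):
6 3 8
4 1 0
7 5 2

After move 7 (L):
6 3 8
4 0 1
7 5 2

After move 8 (R):
6 3 8
4 1 0
7 5 2

After move 9 (L):
6 3 8
4 0 1
7 5 2

After move 10 (U):
6 0 8
4 3 1
7 5 2

Answer: 6 0 8
4 3 1
7 5 2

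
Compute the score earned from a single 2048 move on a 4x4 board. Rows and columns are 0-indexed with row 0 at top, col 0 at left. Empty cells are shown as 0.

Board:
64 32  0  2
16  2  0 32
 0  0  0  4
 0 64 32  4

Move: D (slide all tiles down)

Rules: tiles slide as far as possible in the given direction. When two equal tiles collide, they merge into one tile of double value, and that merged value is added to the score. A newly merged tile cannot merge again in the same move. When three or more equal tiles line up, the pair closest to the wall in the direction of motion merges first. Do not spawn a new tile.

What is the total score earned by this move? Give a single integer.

Answer: 8

Derivation:
Slide down:
col 0: [64, 16, 0, 0] -> [0, 0, 64, 16]  score +0 (running 0)
col 1: [32, 2, 0, 64] -> [0, 32, 2, 64]  score +0 (running 0)
col 2: [0, 0, 0, 32] -> [0, 0, 0, 32]  score +0 (running 0)
col 3: [2, 32, 4, 4] -> [0, 2, 32, 8]  score +8 (running 8)
Board after move:
 0  0  0  0
 0 32  0  2
64  2  0 32
16 64 32  8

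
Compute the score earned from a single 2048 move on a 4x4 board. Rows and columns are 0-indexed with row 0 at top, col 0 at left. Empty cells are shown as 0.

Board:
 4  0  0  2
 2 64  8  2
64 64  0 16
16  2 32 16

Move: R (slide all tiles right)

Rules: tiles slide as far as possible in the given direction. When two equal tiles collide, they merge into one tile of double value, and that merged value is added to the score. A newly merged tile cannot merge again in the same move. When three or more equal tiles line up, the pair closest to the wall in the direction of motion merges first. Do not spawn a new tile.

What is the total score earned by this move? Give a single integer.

Slide right:
row 0: [4, 0, 0, 2] -> [0, 0, 4, 2]  score +0 (running 0)
row 1: [2, 64, 8, 2] -> [2, 64, 8, 2]  score +0 (running 0)
row 2: [64, 64, 0, 16] -> [0, 0, 128, 16]  score +128 (running 128)
row 3: [16, 2, 32, 16] -> [16, 2, 32, 16]  score +0 (running 128)
Board after move:
  0   0   4   2
  2  64   8   2
  0   0 128  16
 16   2  32  16

Answer: 128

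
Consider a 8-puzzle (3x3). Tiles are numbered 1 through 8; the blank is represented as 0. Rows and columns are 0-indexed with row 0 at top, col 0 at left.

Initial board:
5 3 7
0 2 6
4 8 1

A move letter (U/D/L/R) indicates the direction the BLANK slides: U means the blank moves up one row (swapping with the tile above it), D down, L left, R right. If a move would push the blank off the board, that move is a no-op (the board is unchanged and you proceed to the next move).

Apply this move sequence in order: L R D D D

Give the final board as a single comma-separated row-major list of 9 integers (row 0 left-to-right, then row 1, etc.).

Answer: 5, 3, 7, 2, 8, 6, 4, 0, 1

Derivation:
After move 1 (L):
5 3 7
0 2 6
4 8 1

After move 2 (R):
5 3 7
2 0 6
4 8 1

After move 3 (D):
5 3 7
2 8 6
4 0 1

After move 4 (D):
5 3 7
2 8 6
4 0 1

After move 5 (D):
5 3 7
2 8 6
4 0 1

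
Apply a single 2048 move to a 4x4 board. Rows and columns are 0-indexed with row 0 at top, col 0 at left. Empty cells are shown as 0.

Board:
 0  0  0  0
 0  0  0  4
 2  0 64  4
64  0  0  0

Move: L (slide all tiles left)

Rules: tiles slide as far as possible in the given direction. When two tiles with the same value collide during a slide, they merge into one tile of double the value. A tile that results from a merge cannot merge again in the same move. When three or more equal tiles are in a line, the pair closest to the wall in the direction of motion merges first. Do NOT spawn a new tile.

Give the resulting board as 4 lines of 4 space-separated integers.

Answer:  0  0  0  0
 4  0  0  0
 2 64  4  0
64  0  0  0

Derivation:
Slide left:
row 0: [0, 0, 0, 0] -> [0, 0, 0, 0]
row 1: [0, 0, 0, 4] -> [4, 0, 0, 0]
row 2: [2, 0, 64, 4] -> [2, 64, 4, 0]
row 3: [64, 0, 0, 0] -> [64, 0, 0, 0]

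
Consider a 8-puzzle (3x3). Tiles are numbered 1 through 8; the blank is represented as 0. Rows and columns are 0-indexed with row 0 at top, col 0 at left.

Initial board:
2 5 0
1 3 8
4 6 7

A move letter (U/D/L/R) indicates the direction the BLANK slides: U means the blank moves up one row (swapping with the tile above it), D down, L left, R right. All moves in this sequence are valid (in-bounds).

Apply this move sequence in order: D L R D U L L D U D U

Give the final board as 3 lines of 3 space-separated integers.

Answer: 2 5 8
0 1 3
4 6 7

Derivation:
After move 1 (D):
2 5 8
1 3 0
4 6 7

After move 2 (L):
2 5 8
1 0 3
4 6 7

After move 3 (R):
2 5 8
1 3 0
4 6 7

After move 4 (D):
2 5 8
1 3 7
4 6 0

After move 5 (U):
2 5 8
1 3 0
4 6 7

After move 6 (L):
2 5 8
1 0 3
4 6 7

After move 7 (L):
2 5 8
0 1 3
4 6 7

After move 8 (D):
2 5 8
4 1 3
0 6 7

After move 9 (U):
2 5 8
0 1 3
4 6 7

After move 10 (D):
2 5 8
4 1 3
0 6 7

After move 11 (U):
2 5 8
0 1 3
4 6 7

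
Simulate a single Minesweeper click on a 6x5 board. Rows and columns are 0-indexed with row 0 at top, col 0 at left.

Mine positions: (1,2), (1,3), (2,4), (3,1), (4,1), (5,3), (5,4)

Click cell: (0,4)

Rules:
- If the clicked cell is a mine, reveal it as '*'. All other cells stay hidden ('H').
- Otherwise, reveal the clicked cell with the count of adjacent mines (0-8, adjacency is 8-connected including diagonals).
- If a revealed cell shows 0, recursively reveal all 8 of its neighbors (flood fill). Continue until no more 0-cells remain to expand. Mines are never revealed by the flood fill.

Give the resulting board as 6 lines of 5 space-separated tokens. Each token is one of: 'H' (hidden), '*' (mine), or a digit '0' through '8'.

H H H H 1
H H H H H
H H H H H
H H H H H
H H H H H
H H H H H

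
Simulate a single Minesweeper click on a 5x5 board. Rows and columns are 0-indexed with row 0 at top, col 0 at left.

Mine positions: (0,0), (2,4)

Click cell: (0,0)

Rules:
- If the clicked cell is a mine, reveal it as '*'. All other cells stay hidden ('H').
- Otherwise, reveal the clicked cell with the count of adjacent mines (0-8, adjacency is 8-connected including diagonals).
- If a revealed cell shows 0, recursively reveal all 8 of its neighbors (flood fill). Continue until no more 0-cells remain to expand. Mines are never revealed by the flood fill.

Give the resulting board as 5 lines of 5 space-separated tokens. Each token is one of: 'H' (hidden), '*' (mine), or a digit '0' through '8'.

* H H H H
H H H H H
H H H H H
H H H H H
H H H H H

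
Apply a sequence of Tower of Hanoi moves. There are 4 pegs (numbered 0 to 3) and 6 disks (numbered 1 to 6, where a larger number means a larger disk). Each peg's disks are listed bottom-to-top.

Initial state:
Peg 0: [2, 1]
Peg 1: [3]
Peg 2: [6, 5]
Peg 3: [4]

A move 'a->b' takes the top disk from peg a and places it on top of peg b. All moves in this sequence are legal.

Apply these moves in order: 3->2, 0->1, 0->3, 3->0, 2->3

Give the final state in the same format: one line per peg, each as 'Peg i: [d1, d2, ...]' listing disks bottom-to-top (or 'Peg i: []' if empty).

Answer: Peg 0: [2]
Peg 1: [3, 1]
Peg 2: [6, 5]
Peg 3: [4]

Derivation:
After move 1 (3->2):
Peg 0: [2, 1]
Peg 1: [3]
Peg 2: [6, 5, 4]
Peg 3: []

After move 2 (0->1):
Peg 0: [2]
Peg 1: [3, 1]
Peg 2: [6, 5, 4]
Peg 3: []

After move 3 (0->3):
Peg 0: []
Peg 1: [3, 1]
Peg 2: [6, 5, 4]
Peg 3: [2]

After move 4 (3->0):
Peg 0: [2]
Peg 1: [3, 1]
Peg 2: [6, 5, 4]
Peg 3: []

After move 5 (2->3):
Peg 0: [2]
Peg 1: [3, 1]
Peg 2: [6, 5]
Peg 3: [4]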